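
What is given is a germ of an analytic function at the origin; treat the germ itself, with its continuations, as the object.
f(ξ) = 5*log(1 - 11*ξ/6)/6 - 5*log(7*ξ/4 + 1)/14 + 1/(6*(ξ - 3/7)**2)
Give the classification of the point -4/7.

The point is a logarithmic branch point.

The term (-5/14)*log(1 - ξ/(-4/7)) has argument 1 - -4/7/(-4/7) = 0 at -4/7: a logarithmic (infinitely-sheeted) branch point; the remaining terms are analytic or single-valued there.


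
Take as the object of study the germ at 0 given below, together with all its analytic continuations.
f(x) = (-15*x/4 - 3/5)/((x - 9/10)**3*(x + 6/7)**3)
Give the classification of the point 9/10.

The point is a pole of order 3.

The denominator factor x - 9/10 vanishes at 9/10 and appears to the power 3; the numerator there equals -159/40, nonzero, and no other factor vanishes.
Hence a pole whose order is the multiplicity, 3.


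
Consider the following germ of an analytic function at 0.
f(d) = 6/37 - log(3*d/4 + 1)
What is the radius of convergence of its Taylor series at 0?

The radius of convergence is 4/3.

Branch term (-1)*log(1 - d/(-4/3)): its argument vanishes at d = -4/3, a logarithmic branch point, modulus 4/3.
The radius of convergence is the smallest modulus among the singular points: 4/3.


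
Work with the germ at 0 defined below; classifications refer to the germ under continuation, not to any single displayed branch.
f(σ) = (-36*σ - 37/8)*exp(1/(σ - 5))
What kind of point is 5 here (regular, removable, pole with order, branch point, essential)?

The point is an essential singularity.

The exponent 1/(σ - (5)) has a pole at 5, so exp(1/(σ - (5))) takes every nonzero value near it: an essential singularity (not a pole of any order).


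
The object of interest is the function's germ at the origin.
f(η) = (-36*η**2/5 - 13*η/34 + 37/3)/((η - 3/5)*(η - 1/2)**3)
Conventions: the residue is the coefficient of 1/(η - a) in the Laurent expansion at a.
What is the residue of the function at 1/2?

At the order-3 pole 1/2 set g(η) = (η - (1/2))^3*f(η) = (-36*η**2/5 - 13*η/34 + 37/3)/(η - 3/5).
Order-3 pole: residue = g''(a)/2; g''(1/2) = -970216/51, so the residue is -485108/51.

The residue is -485108/51.


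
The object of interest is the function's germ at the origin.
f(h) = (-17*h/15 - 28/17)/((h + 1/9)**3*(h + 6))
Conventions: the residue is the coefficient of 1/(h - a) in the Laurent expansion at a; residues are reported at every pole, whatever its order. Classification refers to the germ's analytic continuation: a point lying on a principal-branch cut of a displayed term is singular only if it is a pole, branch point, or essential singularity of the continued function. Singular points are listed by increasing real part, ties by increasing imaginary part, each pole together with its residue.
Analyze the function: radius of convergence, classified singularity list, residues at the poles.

Denominator factor (h + 1/9)^3: pole of order 3 at -1/9, modulus 1/9.
Denominator factor (h + 6): pole of order 1 at -6, modulus 6.
The radius of convergence is the smallest modulus among the singular points: 1/9.
At the order-1 pole -6 set g(h) = (h - (-6))*f(h) = (-17*h/15 - 28/17)/(h + 1/9)**3.
Simple pole: residue = g(a) at a = -6, which is -319302/12654545.
At the order-3 pole -1/9 set g(h) = (h - (-1/9))^3*f(h) = (-17*h/15 - 28/17)/(h + 6).
Order-3 pole: residue = g''(a)/2; g''(-1/9) = 638604/12654545, so the residue is 319302/12654545.
List the singular points by increasing real part (a conjugate pair: the negative imaginary part first).

Radius of convergence at 0: 1/9.
At -6: a pole of order 1; residue -319302/12654545.
At -1/9: a pole of order 3; residue 319302/12654545.


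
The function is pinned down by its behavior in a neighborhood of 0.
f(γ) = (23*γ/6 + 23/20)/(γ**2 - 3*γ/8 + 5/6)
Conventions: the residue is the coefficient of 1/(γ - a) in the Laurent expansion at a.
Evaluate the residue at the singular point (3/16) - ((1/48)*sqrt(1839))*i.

The residue is (23/12) + ((299/12260)*sqrt(1839))*i.

The factor γ**2 - 3*γ/8 + 5/6 splits as (γ - a)(γ - a') with a = (3/16) - ((1/48)*sqrt(1839))*i, a' = (3/16) + ((1/48)*sqrt(1839))*i. At the order-1 pole a set g(γ) = (γ - a)*f(γ) = [23*γ/6 + 23/20] / (γ - a').
Simple pole: residue = g(a) at a = (3/16) - ((1/48)*sqrt(1839))*i, which is (23/12) + ((299/12260)*sqrt(1839))*i.


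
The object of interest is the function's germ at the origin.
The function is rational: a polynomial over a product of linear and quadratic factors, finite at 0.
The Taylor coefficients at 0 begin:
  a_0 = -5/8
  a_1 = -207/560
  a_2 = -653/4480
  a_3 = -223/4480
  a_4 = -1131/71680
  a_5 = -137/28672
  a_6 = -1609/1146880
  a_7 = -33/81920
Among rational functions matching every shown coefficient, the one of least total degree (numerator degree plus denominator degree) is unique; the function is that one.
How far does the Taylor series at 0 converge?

The radius of convergence is 4.

No rational of total degree below 3 reproduces all 8 coefficients; solving the [1/2] Pade equations on them gives f(ζ) = (-32*ζ/35 - 10)/(ζ - 4)**2, whose expansion matches every shown term.
Denominator factor (ζ - 4)^2: pole of order 2 at 4, modulus 4.
The radius of convergence is the smallest modulus among the singular points: 4.


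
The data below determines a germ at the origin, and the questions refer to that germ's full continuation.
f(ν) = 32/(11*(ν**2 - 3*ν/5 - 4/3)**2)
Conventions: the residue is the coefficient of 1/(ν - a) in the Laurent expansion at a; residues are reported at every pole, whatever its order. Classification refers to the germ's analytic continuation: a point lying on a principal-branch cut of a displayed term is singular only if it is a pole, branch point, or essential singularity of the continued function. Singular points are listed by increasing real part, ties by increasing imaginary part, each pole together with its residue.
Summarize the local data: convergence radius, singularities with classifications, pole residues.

Radius of convergence at 0: -3/10 + (1/30)*sqrt(1281).
At 3/10 - (1/30)*sqrt(1281): a pole of order 2; residue (24000/2005619)*sqrt(1281).
At 3/10 + (1/30)*sqrt(1281): a pole of order 2; residue -(24000/2005619)*sqrt(1281).

Denominator factor (ν**2 - 3*ν/5 - 4/3)^2: discriminant 427/75, real irrational roots 3/10 + (1/30)*sqrt(1281) and 3/10 - (1/30)*sqrt(1281); poles of order 2, moduli 3/10 + (1/30)*sqrt(1281) and -3/10 + (1/30)*sqrt(1281).
The radius of convergence is the smallest modulus among the singular points: -3/10 + (1/30)*sqrt(1281).
The factor ν**2 - 3*ν/5 - 4/3 splits as (ν - a)(ν - a') with a = 3/10 - (1/30)*sqrt(1281), a' = 3/10 + (1/30)*sqrt(1281). At the order-2 pole a set g(ν) = (ν - a)^2*f(ν) = [32/11] / (ν - a')^2.
Order-2 pole: residue = g'(a); g'(3/10 - (1/30)*sqrt(1281)) = (24000/2005619)*sqrt(1281), so the residue is (24000/2005619)*sqrt(1281).
The factor ν**2 - 3*ν/5 - 4/3 splits as (ν - a)(ν - a') with a = 3/10 + (1/30)*sqrt(1281), a' = 3/10 - (1/30)*sqrt(1281). At the order-2 pole a set g(ν) = (ν - a)^2*f(ν) = [32/11] / (ν - a')^2.
Order-2 pole: residue = g'(a); g'(3/10 + (1/30)*sqrt(1281)) = -(24000/2005619)*sqrt(1281), so the residue is -(24000/2005619)*sqrt(1281).
List the singular points by increasing real part (a conjugate pair: the negative imaginary part first).


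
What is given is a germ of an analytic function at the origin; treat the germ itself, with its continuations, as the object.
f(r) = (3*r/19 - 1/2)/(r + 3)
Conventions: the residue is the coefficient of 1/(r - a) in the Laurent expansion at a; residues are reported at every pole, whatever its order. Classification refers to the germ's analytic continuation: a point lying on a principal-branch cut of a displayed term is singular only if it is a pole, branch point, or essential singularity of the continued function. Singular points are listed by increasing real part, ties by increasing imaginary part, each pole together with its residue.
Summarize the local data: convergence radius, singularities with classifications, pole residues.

Denominator factor (r + 3): pole of order 1 at -3, modulus 3.
The radius of convergence is the smallest modulus among the singular points: 3.
At the order-1 pole -3 set g(r) = (r - (-3))*f(r) = 3*r/19 - 1/2.
Simple pole: residue = g(a) at a = -3, which is -37/38.

Radius of convergence at 0: 3.
At -3: a pole of order 1; residue -37/38.


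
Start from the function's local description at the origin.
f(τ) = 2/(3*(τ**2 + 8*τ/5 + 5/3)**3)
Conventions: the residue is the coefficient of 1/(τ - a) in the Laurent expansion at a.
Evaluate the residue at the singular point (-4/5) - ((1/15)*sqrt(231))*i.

The factor τ**2 + 8*τ/5 + 5/3 splits as (τ - a)(τ - a') with a = (-4/5) - ((1/15)*sqrt(231))*i, a' = (-4/5) + ((1/15)*sqrt(231))*i. At the order-3 pole a set g(τ) = (τ - a)^3*f(τ) = [2/3] / (τ - a')^3.
Order-3 pole: residue = g''(a)/2; g''((-4/5) - ((1/15)*sqrt(231))*i) = ((28125/1826132)*sqrt(231))*i, so the residue is ((28125/3652264)*sqrt(231))*i.

The residue is ((28125/3652264)*sqrt(231))*i.


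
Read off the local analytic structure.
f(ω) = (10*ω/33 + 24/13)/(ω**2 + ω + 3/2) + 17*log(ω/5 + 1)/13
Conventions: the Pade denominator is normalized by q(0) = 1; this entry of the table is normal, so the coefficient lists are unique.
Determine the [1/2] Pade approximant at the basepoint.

Taylor coefficients needed (expand at 0): a_0 = 16/13, a_1 = -2297/6435, a_2 = -83849/193050, a_3 = 996049/1447875.
Write the denominator as Q(ω) = 1 + q1*ω + q2*ω^2. Requiring Q*f - P = O(ω^4) with deg P <= 1 kills the coefficients of ω^2..ω^3 in Q*f:
  ω^2: a_2 + q1*a_1 + q2*a_0 = 0, i.e. -83849/193050 + (-2297/6435)*q1 + (16/13)*q2 = 0.
  ω^3: a_3 + q1*a_2 + q2*a_1 = 0, i.e. 996049/1447875 + (-83849/193050)*q1 + (-2297/6435)*q2 = 0.
Solving this linear system: q1 = 859226591/822370350, q2 = 5394117671/8223703500.
The numerator is Q*f truncated at degree 1: P0 = a_0 = 16/13; P1 = a_1 + q1*a_0 = 163869663559/176398440075.

The Pade approximant has numerator coefficients [16/13, 163869663559/176398440075]; denominator coefficients [1, 859226591/822370350, 5394117671/8223703500].


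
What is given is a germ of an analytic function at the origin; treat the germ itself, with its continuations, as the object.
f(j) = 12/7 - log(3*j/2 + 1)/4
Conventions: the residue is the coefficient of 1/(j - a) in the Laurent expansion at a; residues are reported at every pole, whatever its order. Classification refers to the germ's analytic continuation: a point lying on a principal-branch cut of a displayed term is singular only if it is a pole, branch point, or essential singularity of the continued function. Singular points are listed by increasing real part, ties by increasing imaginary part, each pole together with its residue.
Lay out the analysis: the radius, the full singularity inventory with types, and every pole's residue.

Radius of convergence at 0: 2/3.
At -2/3: a logarithmic branch point.

Branch term (-1/4)*log(1 - j/(-2/3)): its argument vanishes at j = -2/3, a logarithmic branch point, modulus 2/3.
The radius of convergence is the smallest modulus among the singular points: 2/3.


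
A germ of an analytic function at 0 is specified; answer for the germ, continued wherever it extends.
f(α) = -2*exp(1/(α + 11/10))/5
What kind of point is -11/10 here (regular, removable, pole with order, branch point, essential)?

The exponent 1/(α - (-11/10)) has a pole at -11/10, so exp(1/(α - (-11/10))) takes every nonzero value near it: an essential singularity (not a pole of any order).

The point is an essential singularity.


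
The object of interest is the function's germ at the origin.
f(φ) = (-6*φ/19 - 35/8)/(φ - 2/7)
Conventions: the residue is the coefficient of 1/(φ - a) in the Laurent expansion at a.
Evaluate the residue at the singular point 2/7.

At the order-1 pole 2/7 set g(φ) = (φ - (2/7))*f(φ) = -6*φ/19 - 35/8.
Simple pole: residue = g(a) at a = 2/7, which is -4751/1064.

The residue is -4751/1064.


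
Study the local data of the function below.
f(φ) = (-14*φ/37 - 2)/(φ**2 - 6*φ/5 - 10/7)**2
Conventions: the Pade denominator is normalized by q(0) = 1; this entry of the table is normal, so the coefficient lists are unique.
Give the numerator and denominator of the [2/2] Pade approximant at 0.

The Pade approximant has numerator coefficients [-49/50, -3336878587/196347981400, -26025959519/39269596280]; denominator coefficients [1, 4001657723/2653351100, -4549102649/16583444375].

Taylor coefficients needed (expand at 0): a_0 = -49/50, a_1 = 67571/46250, a_2 = -1812412/578125, a_3 = 148254547/28906250, a_4 = -4968982347/578125000.
Write the denominator as Q(φ) = 1 + q1*φ + q2*φ^2. Requiring Q*f - P = O(φ^5) with deg P <= 2 kills the coefficients of φ^3..φ^4 in Q*f:
  φ^3: a_3 + q1*a_2 + q2*a_1 = 0, i.e. 148254547/28906250 + (-1812412/578125)*q1 + (67571/46250)*q2 = 0.
  φ^4: a_4 + q1*a_3 + q2*a_2 = 0, i.e. -4968982347/578125000 + (148254547/28906250)*q1 + (-1812412/578125)*q2 = 0.
Solving this linear system: q1 = 4001657723/2653351100, q2 = -4549102649/16583444375.
The numerator is Q*f truncated at degree 2: P0 = a_0 = -49/50; P1 = a_1 + q1*a_0 = -3336878587/196347981400; P2 = a_2 + q1*a_1 + q2*a_0 = -26025959519/39269596280.


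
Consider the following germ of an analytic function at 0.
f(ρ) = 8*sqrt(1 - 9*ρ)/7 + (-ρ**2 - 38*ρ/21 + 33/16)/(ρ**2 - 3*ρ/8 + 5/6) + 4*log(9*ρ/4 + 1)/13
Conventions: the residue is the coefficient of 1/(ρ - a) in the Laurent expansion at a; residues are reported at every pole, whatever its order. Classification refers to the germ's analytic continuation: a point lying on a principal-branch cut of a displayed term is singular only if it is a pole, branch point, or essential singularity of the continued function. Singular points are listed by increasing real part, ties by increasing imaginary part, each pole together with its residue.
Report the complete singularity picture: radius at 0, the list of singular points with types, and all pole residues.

Denominator factor (ρ**2 - 3*ρ/8 + 5/6): discriminant -613/192, complex-conjugate roots (3/16) + ((1/48)*sqrt(1839))*i and (3/16) - ((1/48)*sqrt(1839))*i; poles of order 1, moduli (1/6)*sqrt(30) and (1/6)*sqrt(30).
Branch term (8/7)*sqrt(1 - ρ/(1/9)): its argument vanishes at ρ = 1/9, a square-root branch point, modulus 1/9.
Branch term (4/13)*log(1 - ρ/(-4/9)): its argument vanishes at ρ = -4/9, a logarithmic branch point, modulus 4/9.
The radius of convergence is the smallest modulus among the singular points: 1/9.
The branch terms are analytic at (3/16) - ((1/48)*sqrt(1839))*i and contribute nothing to the residue; only the rational part matters.
The factor ρ**2 - 3*ρ/8 + 5/6 splits as (ρ - a)(ρ - a') with a = (3/16) - ((1/48)*sqrt(1839))*i, a' = (3/16) + ((1/48)*sqrt(1839))*i. At the order-1 pole a set g(ρ) = (ρ - a)*(rational part) = [-ρ**2 - 38*ρ/21 + 33/16] / (ρ - a').
Simple pole: residue = g(a) at a = (3/16) - ((1/48)*sqrt(1839))*i, which is (-367/336) + ((6683/205968)*sqrt(1839))*i.
The branch terms are analytic at (3/16) + ((1/48)*sqrt(1839))*i and contribute nothing to the residue; only the rational part matters.
The factor ρ**2 - 3*ρ/8 + 5/6 splits as (ρ - a)(ρ - a') with a = (3/16) + ((1/48)*sqrt(1839))*i, a' = (3/16) - ((1/48)*sqrt(1839))*i. At the order-1 pole a set g(ρ) = (ρ - a)*(rational part) = [-ρ**2 - 38*ρ/21 + 33/16] / (ρ - a').
Simple pole: residue = g(a) at a = (3/16) + ((1/48)*sqrt(1839))*i, which is (-367/336) - ((6683/205968)*sqrt(1839))*i.
List the singular points by increasing real part (a conjugate pair: the negative imaginary part first).

Radius of convergence at 0: 1/9.
At -4/9: a logarithmic branch point.
At 1/9: an algebraic (square-root) branch point.
At (3/16) - ((1/48)*sqrt(1839))*i: a pole of order 1; residue (-367/336) + ((6683/205968)*sqrt(1839))*i.
At (3/16) + ((1/48)*sqrt(1839))*i: a pole of order 1; residue (-367/336) - ((6683/205968)*sqrt(1839))*i.


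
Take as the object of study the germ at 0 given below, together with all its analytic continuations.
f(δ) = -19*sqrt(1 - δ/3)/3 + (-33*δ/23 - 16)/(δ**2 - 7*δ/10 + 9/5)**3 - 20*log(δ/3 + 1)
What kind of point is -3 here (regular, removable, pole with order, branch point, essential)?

The term (-20)*log(1 - δ/(-3)) has argument 1 - -3/(-3) = 0 at -3: a logarithmic (infinitely-sheeted) branch point; the remaining terms are analytic or single-valued there.

The point is a logarithmic branch point.


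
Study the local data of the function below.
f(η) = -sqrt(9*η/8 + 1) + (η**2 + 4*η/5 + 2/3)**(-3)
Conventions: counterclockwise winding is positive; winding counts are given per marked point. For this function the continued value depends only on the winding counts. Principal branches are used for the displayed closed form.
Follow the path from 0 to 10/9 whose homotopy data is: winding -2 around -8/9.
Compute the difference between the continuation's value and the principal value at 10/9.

The rational part is single-valued and drops out of the difference; each branch term changes only by its own monodromy.
(-1)*sqrt(1 - η/(-8/9)): winding -2 is even, the square root returns to the same sheet, contribution 0.
Summing the contributions at η = 10/9 gives 0.

Continued minus principal equals 0.


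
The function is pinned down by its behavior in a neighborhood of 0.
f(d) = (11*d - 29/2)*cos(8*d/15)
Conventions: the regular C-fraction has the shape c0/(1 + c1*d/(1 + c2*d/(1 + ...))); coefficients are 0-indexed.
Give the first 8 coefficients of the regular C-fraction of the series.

The regular C-fraction coefficients are [-29/2, 22/29, -67906/71775, 464/2475, 12760/101859, 1870858/2953911, -38814882034/50863951875, 7877096/1753929375].

Taylor coefficients (expand at 0): a_0 = -29/2, a_1 = 11, a_2 = 464/225, a_3 = -352/225, a_4 = -7424/151875, a_5 = 5632/151875, a_6 = 237568/512578125, a_7 = -180224/512578125.
c0 = a_0 = -29/2. Peel one level at a time: if S = 1 + c*d/S' with S'(0) = 1, then c is the d-coefficient of S and S' = c*d/(S - 1).
S_1 = c0/f = 1 + (22/29)*d + (135812/189225)*d^2 + ...; c1 = 22/29.
S_2 = c1*d/(S_1 - 1) = 1 + (-67906/71775)*d + (1086496/6125625)*d^2 + ...; c2 = -67906/71775.
S_3 = c2*d/(S_2 - 1) = 1 + (464/2475)*d + (-107648/4583655)*d^2 + ...; c3 = 464/2475.
S_4 = c3*d/(S_3 - 1) = 1 + (12760/101859)*d + (-823177520/10375255881)*d^2 + ...; c4 = 12760/101859.
S_5 = c4*d/(S_4 - 1) = 1 + (1870858/2953911)*d + (77629764068/160618910625)*d^2 + ...; c5 = 1870858/2953911.
S_6 = c5*d/(S_5 - 1) = 1 + (-38814882034/50863951875)*d + (10543053517603216/3076268252487890625)*d^2 + ...; c6 = -38814882034/50863951875.
S_7 = c6*d/(S_6 - 1) = 1 + (7877096/1753929375)*d + ...; c7 = 7877096/1753929375.


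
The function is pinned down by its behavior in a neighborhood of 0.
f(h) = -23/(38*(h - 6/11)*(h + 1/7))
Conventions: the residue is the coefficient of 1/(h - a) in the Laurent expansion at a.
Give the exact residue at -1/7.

The residue is 1771/2014.

At the order-1 pole -1/7 set g(h) = (h - (-1/7))*f(h) = -23/(38*(h - 6/11)).
Simple pole: residue = g(a) at a = -1/7, which is 1771/2014.


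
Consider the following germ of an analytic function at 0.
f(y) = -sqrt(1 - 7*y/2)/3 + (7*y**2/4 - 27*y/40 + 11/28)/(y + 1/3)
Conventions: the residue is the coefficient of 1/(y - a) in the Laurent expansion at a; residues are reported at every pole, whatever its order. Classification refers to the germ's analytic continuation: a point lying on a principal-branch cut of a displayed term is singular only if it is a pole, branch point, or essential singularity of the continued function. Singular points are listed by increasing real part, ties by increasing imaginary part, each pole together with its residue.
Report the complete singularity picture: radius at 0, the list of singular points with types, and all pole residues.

Radius of convergence at 0: 2/7.
At -1/3: a pole of order 1; residue 2047/2520.
At 2/7: an algebraic (square-root) branch point.

Denominator factor (y + 1/3): pole of order 1 at -1/3, modulus 1/3.
Branch term (-1/3)*sqrt(1 - y/(2/7)): its argument vanishes at y = 2/7, a square-root branch point, modulus 2/7.
The radius of convergence is the smallest modulus among the singular points: 2/7.
The branch term is analytic at -1/3 and contributes nothing to the residue; only the rational part matters.
At the order-1 pole -1/3 set g(y) = (y - (-1/3))*(rational part) = 7*y**2/4 - 27*y/40 + 11/28.
Simple pole: residue = g(a) at a = -1/3, which is 2047/2520.
List the singular points by increasing real part (a conjugate pair: the negative imaginary part first).


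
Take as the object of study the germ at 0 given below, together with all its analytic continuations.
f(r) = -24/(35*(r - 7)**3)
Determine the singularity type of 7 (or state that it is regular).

The point is a pole of order 3.

The denominator factor r - 7 vanishes at 7 and appears to the power 3; the numerator there equals -24/35, nonzero, and no other factor vanishes.
Hence a pole whose order is the multiplicity, 3.


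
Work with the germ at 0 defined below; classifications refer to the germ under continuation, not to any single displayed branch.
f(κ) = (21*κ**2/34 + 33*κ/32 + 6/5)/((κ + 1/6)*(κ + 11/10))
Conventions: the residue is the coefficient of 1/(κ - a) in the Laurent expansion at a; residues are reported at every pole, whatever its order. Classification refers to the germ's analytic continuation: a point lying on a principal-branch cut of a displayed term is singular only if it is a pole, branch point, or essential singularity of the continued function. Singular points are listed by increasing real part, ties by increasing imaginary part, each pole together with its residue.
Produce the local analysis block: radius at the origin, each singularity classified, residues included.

Denominator factor (κ + 1/6): pole of order 1 at -1/6, modulus 1/6.
Denominator factor (κ + 11/10): pole of order 1 at -11/10, modulus 11/10.
The radius of convergence is the smallest modulus among the singular points: 1/6.
At the order-1 pole -11/10 set g(κ) = (κ - (-11/10))*f(κ) = (21*κ**2/34 + 33*κ/32 + 6/5)/(κ + 1/6).
Simple pole: residue = g(a) at a = -11/10, which is -9477/10880.
At the order-1 pole -1/6 set g(κ) = (κ - (-1/6))*f(κ) = (21*κ**2/34 + 33*κ/32 + 6/5)/(κ + 11/10).
Simple pole: residue = g(a) at a = -1/6, which is 2437/2176.
List the singular points by increasing real part (a conjugate pair: the negative imaginary part first).

Radius of convergence at 0: 1/6.
At -11/10: a pole of order 1; residue -9477/10880.
At -1/6: a pole of order 1; residue 2437/2176.


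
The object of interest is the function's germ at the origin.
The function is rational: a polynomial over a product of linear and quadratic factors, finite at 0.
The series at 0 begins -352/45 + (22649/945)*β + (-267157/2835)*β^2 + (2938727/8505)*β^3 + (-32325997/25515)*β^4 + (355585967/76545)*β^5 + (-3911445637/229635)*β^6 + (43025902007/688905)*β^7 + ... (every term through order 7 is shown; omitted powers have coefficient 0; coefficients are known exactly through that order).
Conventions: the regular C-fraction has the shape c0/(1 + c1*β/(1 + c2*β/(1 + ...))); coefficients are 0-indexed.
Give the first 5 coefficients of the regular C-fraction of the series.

Taylor coefficients (read off): a_0 = -352/45, a_1 = 22649/945, a_2 = -267157/2835, a_3 = 2938727/8505, a_4 = -32325997/25515.
c0 = a_0 = -352/45. Peel one level at a time: if S = 1 + c*β/S' with S'(0) = 1, then c is the β-coefficient of S and S' = c*β/(S - 1).
S_1 = c0/f = 1 + (2059/672)*β + (-133423/50176)*β^2 + ...; c1 = 2059/672.
S_2 = c1*β/(S_1 - 1) = 1 + (400269/461216)*β + (4420234/4239481)*β^2 + ...; c2 = 400269/461216.
S_3 = c2*β/(S_2 - 1) = 1 + (-990132416/824153871)*β + (180204099712/160215272361)*β^2 + ...; c3 = -990132416/824153871.
S_4 = c3*β/(S_3 - 1) = 1 + (374738/400269)*β + ...; c4 = 374738/400269.

The regular C-fraction coefficients are [-352/45, 2059/672, 400269/461216, -990132416/824153871, 374738/400269].


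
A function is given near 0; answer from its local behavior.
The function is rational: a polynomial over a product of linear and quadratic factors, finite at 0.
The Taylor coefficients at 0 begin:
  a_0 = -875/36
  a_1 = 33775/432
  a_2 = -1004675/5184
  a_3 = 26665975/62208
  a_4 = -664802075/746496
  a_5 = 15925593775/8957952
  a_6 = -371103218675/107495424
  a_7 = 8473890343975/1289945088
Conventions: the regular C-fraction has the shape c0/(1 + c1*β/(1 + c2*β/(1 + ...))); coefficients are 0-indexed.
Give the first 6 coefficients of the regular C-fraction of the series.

Taylor coefficients (read off): a_0 = -875/36, a_1 = 33775/432, a_2 = -1004675/5184, a_3 = 26665975/62208, a_4 = -664802075/746496, a_5 = 15925593775/8957952.
c0 = a_0 = -875/36. Peel one level at a time: if S = 1 + c*β/S' with S'(0) = 1, then c is the β-coefficient of S and S' = c*β/(S - 1).
S_1 = c0/f = 1 + (193/60)*β + (178/75)*β^2 + ...; c1 = 193/60.
S_2 = c1*β/(S_1 - 1) = 1 + (-712/965)*β + (24655/37249)*β^2 + ...; c2 = -712/965.
S_3 = c2*β/(S_2 - 1) = 1 + (123275/137416)*β + (23625/506944)*β^2 + ...; c3 = 123275/137416.
S_4 = c3*β/(S_3 - 1) = 1 + (-182385/3510872)*β + (-303975/24314761)*β^2 + ...; c4 = -182385/3510872.
S_5 = c4*β/(S_4 - 1) = 1 + (-3560/14793)*β + ...; c5 = -3560/14793.

The regular C-fraction coefficients are [-875/36, 193/60, -712/965, 123275/137416, -182385/3510872, -3560/14793].


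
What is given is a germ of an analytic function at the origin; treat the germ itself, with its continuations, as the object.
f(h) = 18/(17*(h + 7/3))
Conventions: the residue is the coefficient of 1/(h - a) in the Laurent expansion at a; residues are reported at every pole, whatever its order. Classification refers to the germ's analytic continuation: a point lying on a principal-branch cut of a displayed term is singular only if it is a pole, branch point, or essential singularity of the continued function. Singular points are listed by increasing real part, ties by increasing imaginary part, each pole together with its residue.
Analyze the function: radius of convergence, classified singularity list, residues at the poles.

Denominator factor (h + 7/3): pole of order 1 at -7/3, modulus 7/3.
The radius of convergence is the smallest modulus among the singular points: 7/3.
At the order-1 pole -7/3 set g(h) = (h - (-7/3))*f(h) = 18/17.
Simple pole: residue = g(a) at a = -7/3, which is 18/17.

Radius of convergence at 0: 7/3.
At -7/3: a pole of order 1; residue 18/17.


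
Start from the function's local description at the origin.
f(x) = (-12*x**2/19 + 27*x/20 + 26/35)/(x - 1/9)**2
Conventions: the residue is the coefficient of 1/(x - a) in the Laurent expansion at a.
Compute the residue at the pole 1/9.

At the order-2 pole 1/9 set g(x) = (x - (1/9))^2*f(x) = -12*x**2/19 + 27*x/20 + 26/35.
Order-2 pole: residue = g'(a); g'(1/9) = 1379/1140, so the residue is 1379/1140.

The residue is 1379/1140.


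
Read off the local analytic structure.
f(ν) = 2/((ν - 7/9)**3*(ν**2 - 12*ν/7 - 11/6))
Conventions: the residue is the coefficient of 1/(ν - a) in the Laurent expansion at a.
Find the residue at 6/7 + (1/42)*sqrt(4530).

The residue is 107784108/700439075 - (35694756/105766300325)*sqrt(4530).

The factor ν**2 - 12*ν/7 - 11/6 splits as (ν - a)(ν - a') with a = 6/7 + (1/42)*sqrt(4530), a' = 6/7 - (1/42)*sqrt(4530). At the order-1 pole a set g(ν) = (ν - a)*f(ν) = [2/(ν - 7/9)**3] / (ν - a').
Simple pole: residue = g(a) at a = 6/7 + (1/42)*sqrt(4530), which is 107784108/700439075 - (35694756/105766300325)*sqrt(4530).


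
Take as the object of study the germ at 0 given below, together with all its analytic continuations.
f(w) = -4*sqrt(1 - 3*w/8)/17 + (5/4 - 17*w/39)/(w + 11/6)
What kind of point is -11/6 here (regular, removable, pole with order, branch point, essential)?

The denominator factor w + 11/6 vanishes at -11/6 and appears to the power 1; the numerator there equals 959/468, nonzero, and no other factor vanishes.
The branch terms are analytic at this point.
Hence a pole whose order is the multiplicity, 1.

The point is a pole of order 1.


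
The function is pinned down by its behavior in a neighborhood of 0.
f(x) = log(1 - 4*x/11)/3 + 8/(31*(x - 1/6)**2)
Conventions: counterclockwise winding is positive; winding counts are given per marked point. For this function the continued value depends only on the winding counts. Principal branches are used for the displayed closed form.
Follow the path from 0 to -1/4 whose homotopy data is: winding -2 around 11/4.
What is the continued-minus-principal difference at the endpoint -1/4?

Continued minus principal equals -(4/3)*pi*i.

The rational part is single-valued and drops out of the difference; each branch term changes only by its own monodromy.
(1/3)*log(1 - x/(11/4)): each positive loop around 11/4 adds 2*pi*i to the log, so winding -2 contributes (1/3)*(-2)*2*pi*i = -(4/3)*pi*i.
Summing the contributions at x = -1/4 gives -(4/3)*pi*i.


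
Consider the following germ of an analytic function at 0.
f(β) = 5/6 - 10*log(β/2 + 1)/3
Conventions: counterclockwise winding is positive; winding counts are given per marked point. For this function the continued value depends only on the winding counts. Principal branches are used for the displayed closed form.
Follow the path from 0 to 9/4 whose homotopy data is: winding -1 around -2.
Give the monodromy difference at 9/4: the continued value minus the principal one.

The rational part is single-valued and drops out of the difference; each branch term changes only by its own monodromy.
(-10/3)*log(1 - β/(-2)): each positive loop around -2 adds 2*pi*i to the log, so winding -1 contributes (-10/3)*(-1)*2*pi*i = (20/3)*pi*i.
Summing the contributions at β = 9/4 gives (20/3)*pi*i.

Continued minus principal equals (20/3)*pi*i.


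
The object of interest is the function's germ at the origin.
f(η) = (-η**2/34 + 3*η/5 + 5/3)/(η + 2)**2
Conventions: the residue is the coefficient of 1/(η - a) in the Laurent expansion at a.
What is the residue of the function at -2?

At the order-2 pole -2 set g(η) = (η - (-2))^2*f(η) = -η**2/34 + 3*η/5 + 5/3.
Order-2 pole: residue = g'(a); g'(-2) = 61/85, so the residue is 61/85.

The residue is 61/85.


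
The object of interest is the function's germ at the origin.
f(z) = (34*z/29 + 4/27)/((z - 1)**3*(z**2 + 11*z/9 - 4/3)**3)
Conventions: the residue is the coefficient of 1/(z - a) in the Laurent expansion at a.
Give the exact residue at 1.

At the order-3 pole 1 set g(z) = (z - (1))^3*f(z) = (34*z/29 + 4/27)/(z**2 + 11*z/9 - 4/3)**3.
Order-3 pole: residue = g''(a)/2; g''(1) = 29398221/118784, so the residue is 29398221/237568.

The residue is 29398221/237568.


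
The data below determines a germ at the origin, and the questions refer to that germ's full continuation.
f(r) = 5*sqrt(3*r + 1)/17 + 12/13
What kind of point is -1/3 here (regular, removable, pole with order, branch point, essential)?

The point is an algebraic (square-root) branch point.

The term (5/17)*sqrt(1 - r/(-1/3)) has argument 1 - -1/3/(-1/3) = 0 at -1/3: a square-root (algebraic, two-sheeted) branch point; the remaining terms are analytic or single-valued there.


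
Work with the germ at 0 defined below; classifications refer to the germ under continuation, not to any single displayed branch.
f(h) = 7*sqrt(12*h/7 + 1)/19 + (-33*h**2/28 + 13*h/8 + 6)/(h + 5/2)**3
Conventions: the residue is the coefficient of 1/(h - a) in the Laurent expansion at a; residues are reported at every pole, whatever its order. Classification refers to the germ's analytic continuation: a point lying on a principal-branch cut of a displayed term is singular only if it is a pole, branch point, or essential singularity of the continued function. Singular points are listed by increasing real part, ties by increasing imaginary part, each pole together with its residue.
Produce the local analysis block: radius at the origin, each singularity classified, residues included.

Radius of convergence at 0: 7/12.
At -5/2: a pole of order 3; residue -33/28.
At -7/12: an algebraic (square-root) branch point.

Denominator factor (h + 5/2)^3: pole of order 3 at -5/2, modulus 5/2.
Branch term (7/19)*sqrt(1 - h/(-7/12)): its argument vanishes at h = -7/12, a square-root branch point, modulus 7/12.
The radius of convergence is the smallest modulus among the singular points: 7/12.
The branch term is analytic at -5/2 and contributes nothing to the residue; only the rational part matters.
At the order-3 pole -5/2 set g(h) = (h - (-5/2))^3*(rational part) = -33*h**2/28 + 13*h/8 + 6.
Order-3 pole: residue = g''(a)/2; g''(-5/2) = -33/14, so the residue is -33/28.
List the singular points by increasing real part (a conjugate pair: the negative imaginary part first).


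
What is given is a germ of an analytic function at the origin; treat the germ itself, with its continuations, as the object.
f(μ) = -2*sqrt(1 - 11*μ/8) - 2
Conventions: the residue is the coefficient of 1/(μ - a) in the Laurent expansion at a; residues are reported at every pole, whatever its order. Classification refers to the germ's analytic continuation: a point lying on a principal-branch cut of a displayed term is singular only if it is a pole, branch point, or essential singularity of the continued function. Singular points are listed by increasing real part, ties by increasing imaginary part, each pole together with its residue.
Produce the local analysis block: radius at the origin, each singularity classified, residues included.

Radius of convergence at 0: 8/11.
At 8/11: an algebraic (square-root) branch point.

Branch term (-2)*sqrt(1 - μ/(8/11)): its argument vanishes at μ = 8/11, a square-root branch point, modulus 8/11.
The radius of convergence is the smallest modulus among the singular points: 8/11.


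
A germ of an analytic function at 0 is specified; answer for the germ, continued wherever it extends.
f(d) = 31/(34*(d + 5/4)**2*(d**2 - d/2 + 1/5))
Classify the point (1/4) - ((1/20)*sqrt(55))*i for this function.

The denominator factor d**2 - d/2 + 1/5 vanishes at (1/4) - ((1/20)*sqrt(55))*i and appears to the power 1; the numerator there equals 31/34, nonzero, and no other factor vanishes.
Hence a pole whose order is the multiplicity, 1.

The point is a pole of order 1.


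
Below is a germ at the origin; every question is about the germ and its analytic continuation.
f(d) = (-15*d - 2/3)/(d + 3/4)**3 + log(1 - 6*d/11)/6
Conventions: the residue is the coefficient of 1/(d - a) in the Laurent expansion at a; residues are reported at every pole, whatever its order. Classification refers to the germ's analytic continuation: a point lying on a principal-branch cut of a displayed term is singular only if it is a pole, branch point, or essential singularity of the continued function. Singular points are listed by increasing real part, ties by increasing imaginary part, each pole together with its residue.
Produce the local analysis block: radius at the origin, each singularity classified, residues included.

Denominator factor (d + 3/4)^3: pole of order 3 at -3/4, modulus 3/4.
Branch term (1/6)*log(1 - d/(11/6)): its argument vanishes at d = 11/6, a logarithmic branch point, modulus 11/6.
The radius of convergence is the smallest modulus among the singular points: 3/4.
The branch term is analytic at -3/4 and contributes nothing to the residue; only the rational part matters.
At the order-3 pole -3/4 set g(d) = (d - (-3/4))^3*(rational part) = -15*d - 2/3.
Order-3 pole: residue = g''(a)/2; g''(-3/4) = 0, so the residue is 0.
List the singular points by increasing real part (a conjugate pair: the negative imaginary part first).

Radius of convergence at 0: 3/4.
At -3/4: a pole of order 3; residue 0.
At 11/6: a logarithmic branch point.


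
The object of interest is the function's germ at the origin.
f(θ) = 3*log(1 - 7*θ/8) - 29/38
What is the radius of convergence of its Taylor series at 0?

Branch term (3)*log(1 - θ/(8/7)): its argument vanishes at θ = 8/7, a logarithmic branch point, modulus 8/7.
The radius of convergence is the smallest modulus among the singular points: 8/7.

The radius of convergence is 8/7.


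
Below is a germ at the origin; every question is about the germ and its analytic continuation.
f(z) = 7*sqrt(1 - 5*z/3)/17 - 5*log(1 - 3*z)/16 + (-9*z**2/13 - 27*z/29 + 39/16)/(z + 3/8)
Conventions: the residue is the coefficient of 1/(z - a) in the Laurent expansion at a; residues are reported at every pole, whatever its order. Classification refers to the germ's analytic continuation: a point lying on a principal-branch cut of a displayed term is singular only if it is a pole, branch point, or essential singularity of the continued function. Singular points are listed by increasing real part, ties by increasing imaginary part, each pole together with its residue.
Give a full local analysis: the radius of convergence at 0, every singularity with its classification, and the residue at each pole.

Denominator factor (z + 3/8): pole of order 1 at -3/8, modulus 3/8.
Branch term (7/17)*sqrt(1 - z/(3/5)): its argument vanishes at z = 3/5, a square-root branch point, modulus 3/5.
Branch term (-5/16)*log(1 - z/(1/3)): its argument vanishes at z = 1/3, a logarithmic branch point, modulus 1/3.
The radius of convergence is the smallest modulus among the singular points: 1/3.
The branch terms are analytic at -3/8 and contribute nothing to the residue; only the rational part matters.
At the order-1 pole -3/8 set g(z) = (z - (-3/8))*(rational part) = -9*z**2/13 - 27*z/29 + 39/16.
Simple pole: residue = g(a) at a = -3/8, which is 64887/24128.
List the singular points by increasing real part (a conjugate pair: the negative imaginary part first).

Radius of convergence at 0: 1/3.
At -3/8: a pole of order 1; residue 64887/24128.
At 1/3: a logarithmic branch point.
At 3/5: an algebraic (square-root) branch point.


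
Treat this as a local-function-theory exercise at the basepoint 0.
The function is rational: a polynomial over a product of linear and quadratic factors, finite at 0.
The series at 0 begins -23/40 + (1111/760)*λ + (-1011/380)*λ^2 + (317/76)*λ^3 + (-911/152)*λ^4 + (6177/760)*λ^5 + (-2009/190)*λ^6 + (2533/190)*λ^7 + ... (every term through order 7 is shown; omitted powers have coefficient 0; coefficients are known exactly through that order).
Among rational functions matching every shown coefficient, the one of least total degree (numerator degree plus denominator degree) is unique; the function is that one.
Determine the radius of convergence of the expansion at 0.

No rational of total degree below 4 reproduces all 8 coefficients; solving the [1/3] Pade equations on them gives f(λ) = (-5*λ/19 - 23/40)/(λ + 1)**3, whose expansion matches every shown term.
Denominator factor (λ + 1)^3: pole of order 3 at -1, modulus 1.
The radius of convergence is the smallest modulus among the singular points: 1.

The radius of convergence is 1.


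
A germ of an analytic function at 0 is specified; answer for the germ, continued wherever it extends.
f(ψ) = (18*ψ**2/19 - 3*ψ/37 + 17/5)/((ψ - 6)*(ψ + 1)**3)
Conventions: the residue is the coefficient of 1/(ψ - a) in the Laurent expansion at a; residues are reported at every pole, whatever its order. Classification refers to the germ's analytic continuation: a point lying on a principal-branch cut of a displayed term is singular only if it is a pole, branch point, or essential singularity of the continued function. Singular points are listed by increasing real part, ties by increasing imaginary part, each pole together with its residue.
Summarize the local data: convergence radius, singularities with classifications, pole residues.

Radius of convergence at 0: 1.
At -1: a pole of order 3; residue -130121/1205645.
At 6: a pole of order 1; residue 130121/1205645.

Denominator factor (ψ + 1)^3: pole of order 3 at -1, modulus 1.
Denominator factor (ψ - 6): pole of order 1 at 6, modulus 6.
The radius of convergence is the smallest modulus among the singular points: 1.
At the order-3 pole -1 set g(ψ) = (ψ - (-1))^3*f(ψ) = (18*ψ**2/19 - 3*ψ/37 + 17/5)/(ψ - 6).
Order-3 pole: residue = g''(a)/2; g''(-1) = -260242/1205645, so the residue is -130121/1205645.
At the order-1 pole 6 set g(ψ) = (ψ - (6))*f(ψ) = (18*ψ**2/19 - 3*ψ/37 + 17/5)/(ψ + 1)**3.
Simple pole: residue = g(a) at a = 6, which is 130121/1205645.
List the singular points by increasing real part (a conjugate pair: the negative imaginary part first).
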